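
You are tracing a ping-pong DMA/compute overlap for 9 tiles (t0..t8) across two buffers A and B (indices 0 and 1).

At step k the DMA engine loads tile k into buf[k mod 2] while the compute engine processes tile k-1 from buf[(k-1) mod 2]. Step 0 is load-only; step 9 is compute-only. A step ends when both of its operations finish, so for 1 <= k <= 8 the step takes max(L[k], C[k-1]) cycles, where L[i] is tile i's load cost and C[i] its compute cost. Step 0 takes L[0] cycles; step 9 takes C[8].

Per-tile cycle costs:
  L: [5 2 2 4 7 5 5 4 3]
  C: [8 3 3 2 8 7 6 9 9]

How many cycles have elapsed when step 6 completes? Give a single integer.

end_cycle[6] = 42

k=0 load=t0/5c comp=- wait=5 total=5
k=1 load=t1/2c comp=t0/8c wait=8 total=13
k=2 load=t2/2c comp=t1/3c wait=3 total=16
k=3 load=t3/4c comp=t2/3c wait=4 total=20
k=4 load=t4/7c comp=t3/2c wait=7 total=27
k=5 load=t5/5c comp=t4/8c wait=8 total=35
k=6 load=t6/5c comp=t5/7c wait=7 total=42
k=7 load=t7/4c comp=t6/6c wait=6 total=48
k=8 load=t8/3c comp=t7/9c wait=9 total=57
k=9 load=- comp=t8/9c wait=9 total=66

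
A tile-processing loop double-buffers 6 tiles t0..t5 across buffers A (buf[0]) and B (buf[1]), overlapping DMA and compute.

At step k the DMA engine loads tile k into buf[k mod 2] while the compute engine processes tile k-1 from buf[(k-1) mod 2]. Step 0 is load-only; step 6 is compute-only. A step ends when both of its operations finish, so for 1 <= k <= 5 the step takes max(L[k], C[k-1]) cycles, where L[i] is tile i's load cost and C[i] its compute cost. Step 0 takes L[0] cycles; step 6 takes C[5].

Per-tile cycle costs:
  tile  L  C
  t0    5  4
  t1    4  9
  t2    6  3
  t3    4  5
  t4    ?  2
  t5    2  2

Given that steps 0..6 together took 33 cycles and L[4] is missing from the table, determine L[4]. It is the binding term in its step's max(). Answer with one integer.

L[4] = 7

step 0: dur = L[0]=5 = 5
step 1: dur = max(L[1]=4, C[0]=4) = 4
step 2: dur = max(L[2]=6, C[1]=9) = 9
step 3: dur = max(L[3]=4, C[2]=3) = 4
step 4: dur = max(L[4]=?, C[3]=5) = L[4]  (unknown; binding)
step 5: dur = max(L[5]=2, C[4]=2) = 2
step 6: dur = C[5]=2 = 2
sum of known step durations = 26
dur[4] = total - known = 33 - 26 = 7
L[4] is the binding max in step 4, so L[4] = dur[4] = 7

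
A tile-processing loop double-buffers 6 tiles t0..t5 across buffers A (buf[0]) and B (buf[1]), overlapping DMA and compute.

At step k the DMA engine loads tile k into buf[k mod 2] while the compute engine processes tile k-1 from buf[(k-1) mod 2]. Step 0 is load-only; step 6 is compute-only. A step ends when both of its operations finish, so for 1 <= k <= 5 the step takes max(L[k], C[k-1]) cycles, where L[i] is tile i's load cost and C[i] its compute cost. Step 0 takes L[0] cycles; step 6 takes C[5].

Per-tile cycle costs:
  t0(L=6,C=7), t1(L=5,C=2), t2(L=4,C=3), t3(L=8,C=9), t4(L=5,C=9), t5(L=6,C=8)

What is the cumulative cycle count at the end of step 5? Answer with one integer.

k=0 load=t0/6c comp=- wait=6 total=6
k=1 load=t1/5c comp=t0/7c wait=7 total=13
k=2 load=t2/4c comp=t1/2c wait=4 total=17
k=3 load=t3/8c comp=t2/3c wait=8 total=25
k=4 load=t4/5c comp=t3/9c wait=9 total=34
k=5 load=t5/6c comp=t4/9c wait=9 total=43
k=6 load=- comp=t5/8c wait=8 total=51

end_cycle[5] = 43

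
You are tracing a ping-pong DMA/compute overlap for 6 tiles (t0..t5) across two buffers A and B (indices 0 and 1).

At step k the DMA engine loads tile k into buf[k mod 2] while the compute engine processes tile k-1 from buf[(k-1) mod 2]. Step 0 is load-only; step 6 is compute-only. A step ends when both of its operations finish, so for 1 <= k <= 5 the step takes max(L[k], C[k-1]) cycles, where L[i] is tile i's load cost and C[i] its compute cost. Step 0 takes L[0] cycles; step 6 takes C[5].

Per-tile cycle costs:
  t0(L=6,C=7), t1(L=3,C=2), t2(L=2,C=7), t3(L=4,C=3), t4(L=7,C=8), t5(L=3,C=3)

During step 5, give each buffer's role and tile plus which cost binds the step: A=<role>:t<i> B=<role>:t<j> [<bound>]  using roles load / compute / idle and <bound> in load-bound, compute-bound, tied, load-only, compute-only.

[0] DMA t0→A (6c) ∥ CU idle ⇒ 6c, clock 6
[1] DMA t1→B (3c) ∥ CU A:t0 (7c) ⇒ 7c, clock 13
[2] DMA t2→A (2c) ∥ CU B:t1 (2c) ⇒ 2c, clock 15
[3] DMA t3→B (4c) ∥ CU A:t2 (7c) ⇒ 7c, clock 22
[4] DMA t4→A (7c) ∥ CU B:t3 (3c) ⇒ 7c, clock 29
[5] DMA t5→B (3c) ∥ CU A:t4 (8c) ⇒ 8c, clock 37
[6] DMA idle ∥ CU B:t5 (3c) ⇒ 3c, clock 40

step 5: A=compute:t4 B=load:t5 [compute-bound]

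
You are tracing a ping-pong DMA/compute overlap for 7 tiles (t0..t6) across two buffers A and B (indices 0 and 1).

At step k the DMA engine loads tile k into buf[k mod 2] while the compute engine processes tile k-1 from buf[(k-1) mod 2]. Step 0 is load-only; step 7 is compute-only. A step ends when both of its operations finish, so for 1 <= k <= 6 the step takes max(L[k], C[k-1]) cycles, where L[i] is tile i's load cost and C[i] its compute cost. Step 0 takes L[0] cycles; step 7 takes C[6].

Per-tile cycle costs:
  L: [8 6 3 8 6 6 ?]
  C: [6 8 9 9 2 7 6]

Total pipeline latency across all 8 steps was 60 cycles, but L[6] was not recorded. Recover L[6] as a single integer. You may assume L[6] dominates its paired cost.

L[6] = 8

step 0 = dur = L[0]=8 = 8
step 1 = dur = max(L[1]=6, C[0]=6) = 6
step 2 = dur = max(L[2]=3, C[1]=8) = 8
step 3 = dur = max(L[3]=8, C[2]=9) = 9
step 4 = dur = max(L[4]=6, C[3]=9) = 9
step 5 = dur = max(L[5]=6, C[4]=2) = 6
step 6 = dur = max(L[6]=?, C[5]=7) = L[6]  (unknown; binding)
step 7 = dur = C[6]=6 = 6
sum of known step durations = 52
dur[6] = total - known = 60 - 52 = 8
L[6] is the binding max in step 6, so L[6] = dur[6] = 8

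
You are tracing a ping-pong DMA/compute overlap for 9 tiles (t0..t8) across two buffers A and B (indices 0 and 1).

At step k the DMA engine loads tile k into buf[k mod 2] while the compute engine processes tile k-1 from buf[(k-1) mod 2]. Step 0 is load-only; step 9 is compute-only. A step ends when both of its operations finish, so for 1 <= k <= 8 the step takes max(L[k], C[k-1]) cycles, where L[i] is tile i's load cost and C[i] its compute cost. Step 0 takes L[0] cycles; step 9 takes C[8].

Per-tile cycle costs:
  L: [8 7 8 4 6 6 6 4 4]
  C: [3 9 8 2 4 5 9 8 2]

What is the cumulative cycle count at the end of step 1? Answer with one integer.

end_cycle[1] = 15

step 0: L[0]=8 → dur=8, Σ=8 | A=load:t0 B=idle [load-only]
step 1: L[1]=7 C[0]=3 → dur=7, Σ=15 | A=compute:t0 B=load:t1 [load-bound]
step 2: L[2]=8 C[1]=9 → dur=9, Σ=24 | A=load:t2 B=compute:t1 [compute-bound]
step 3: L[3]=4 C[2]=8 → dur=8, Σ=32 | A=compute:t2 B=load:t3 [compute-bound]
step 4: L[4]=6 C[3]=2 → dur=6, Σ=38 | A=load:t4 B=compute:t3 [load-bound]
step 5: L[5]=6 C[4]=4 → dur=6, Σ=44 | A=compute:t4 B=load:t5 [load-bound]
step 6: L[6]=6 C[5]=5 → dur=6, Σ=50 | A=load:t6 B=compute:t5 [load-bound]
step 7: L[7]=4 C[6]=9 → dur=9, Σ=59 | A=compute:t6 B=load:t7 [compute-bound]
step 8: L[8]=4 C[7]=8 → dur=8, Σ=67 | A=load:t8 B=compute:t7 [compute-bound]
step 9: C[8]=2 → dur=2, Σ=69 | A=compute:t8 B=idle [compute-only]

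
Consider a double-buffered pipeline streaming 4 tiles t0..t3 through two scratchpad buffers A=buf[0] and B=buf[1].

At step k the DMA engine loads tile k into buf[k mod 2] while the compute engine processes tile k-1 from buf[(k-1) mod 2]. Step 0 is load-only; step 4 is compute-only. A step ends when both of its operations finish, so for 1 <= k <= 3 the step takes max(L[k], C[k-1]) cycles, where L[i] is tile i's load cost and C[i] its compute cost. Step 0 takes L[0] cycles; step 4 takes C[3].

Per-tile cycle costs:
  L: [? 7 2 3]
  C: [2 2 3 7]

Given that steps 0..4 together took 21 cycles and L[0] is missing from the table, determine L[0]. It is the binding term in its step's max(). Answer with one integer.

step 0: dur = L[0]=? = L[0]  (unknown; binding)
step 1: dur = max(L[1]=7, C[0]=2) = 7
step 2: dur = max(L[2]=2, C[1]=2) = 2
step 3: dur = max(L[3]=3, C[2]=3) = 3
step 4: dur = C[3]=7 = 7
sum of known step durations = 19
dur[0] = total - known = 21 - 19 = 2
L[0] is the binding max in step 0, so L[0] = dur[0] = 2

L[0] = 2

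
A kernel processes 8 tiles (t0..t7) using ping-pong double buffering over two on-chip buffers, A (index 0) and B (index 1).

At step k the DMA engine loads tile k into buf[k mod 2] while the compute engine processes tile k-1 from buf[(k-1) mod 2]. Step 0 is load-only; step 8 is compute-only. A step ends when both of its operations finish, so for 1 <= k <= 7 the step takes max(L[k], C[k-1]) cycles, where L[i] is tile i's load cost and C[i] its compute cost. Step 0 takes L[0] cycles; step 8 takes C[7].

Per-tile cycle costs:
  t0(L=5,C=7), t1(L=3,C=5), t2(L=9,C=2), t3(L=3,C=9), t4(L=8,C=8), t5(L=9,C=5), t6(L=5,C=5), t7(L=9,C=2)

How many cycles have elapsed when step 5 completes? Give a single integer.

k=0 load=t0/5c comp=- wait=5 total=5
k=1 load=t1/3c comp=t0/7c wait=7 total=12
k=2 load=t2/9c comp=t1/5c wait=9 total=21
k=3 load=t3/3c comp=t2/2c wait=3 total=24
k=4 load=t4/8c comp=t3/9c wait=9 total=33
k=5 load=t5/9c comp=t4/8c wait=9 total=42
k=6 load=t6/5c comp=t5/5c wait=5 total=47
k=7 load=t7/9c comp=t6/5c wait=9 total=56
k=8 load=- comp=t7/2c wait=2 total=58

end_cycle[5] = 42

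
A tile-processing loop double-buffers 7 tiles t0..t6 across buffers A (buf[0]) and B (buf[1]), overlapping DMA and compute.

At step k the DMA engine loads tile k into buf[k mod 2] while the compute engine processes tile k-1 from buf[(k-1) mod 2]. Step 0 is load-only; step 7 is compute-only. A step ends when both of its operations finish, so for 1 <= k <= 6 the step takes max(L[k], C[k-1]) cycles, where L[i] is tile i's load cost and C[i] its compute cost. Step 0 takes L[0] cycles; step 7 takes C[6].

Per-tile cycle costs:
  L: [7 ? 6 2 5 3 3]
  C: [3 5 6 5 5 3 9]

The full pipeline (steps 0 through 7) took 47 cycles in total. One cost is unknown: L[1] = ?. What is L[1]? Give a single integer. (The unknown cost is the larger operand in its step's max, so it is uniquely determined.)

step 0 | dur = L[0]=7 = 7
step 1 | dur = max(L[1]=?, C[0]=3) = L[1]  (unknown; binding)
step 2 | dur = max(L[2]=6, C[1]=5) = 6
step 3 | dur = max(L[3]=2, C[2]=6) = 6
step 4 | dur = max(L[4]=5, C[3]=5) = 5
step 5 | dur = max(L[5]=3, C[4]=5) = 5
step 6 | dur = max(L[6]=3, C[5]=3) = 3
step 7 | dur = C[6]=9 = 9
sum of known step durations = 41
dur[1] = total - known = 47 - 41 = 6
L[1] is the binding max in step 1, so L[1] = dur[1] = 6

L[1] = 6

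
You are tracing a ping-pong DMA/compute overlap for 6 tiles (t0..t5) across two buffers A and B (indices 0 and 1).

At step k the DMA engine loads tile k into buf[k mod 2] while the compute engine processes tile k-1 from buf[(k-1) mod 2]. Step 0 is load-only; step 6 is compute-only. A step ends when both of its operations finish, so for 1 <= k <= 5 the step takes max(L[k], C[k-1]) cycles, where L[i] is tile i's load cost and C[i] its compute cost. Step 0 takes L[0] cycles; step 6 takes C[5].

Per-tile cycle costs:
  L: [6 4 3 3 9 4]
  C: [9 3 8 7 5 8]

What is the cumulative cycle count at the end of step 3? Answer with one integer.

end_cycle[3] = 26

  0. 6=6c; end=6; A:t0 B:-
  1. max(4,9)=9c; end=15; A:t0 B:t1
  2. max(3,3)=3c; end=18; A:t2 B:t1
  3. max(3,8)=8c; end=26; A:t2 B:t3
  4. max(9,7)=9c; end=35; A:t4 B:t3
  5. max(4,5)=5c; end=40; A:t4 B:t5
  6. 8=8c; end=48; A:t4 B:t5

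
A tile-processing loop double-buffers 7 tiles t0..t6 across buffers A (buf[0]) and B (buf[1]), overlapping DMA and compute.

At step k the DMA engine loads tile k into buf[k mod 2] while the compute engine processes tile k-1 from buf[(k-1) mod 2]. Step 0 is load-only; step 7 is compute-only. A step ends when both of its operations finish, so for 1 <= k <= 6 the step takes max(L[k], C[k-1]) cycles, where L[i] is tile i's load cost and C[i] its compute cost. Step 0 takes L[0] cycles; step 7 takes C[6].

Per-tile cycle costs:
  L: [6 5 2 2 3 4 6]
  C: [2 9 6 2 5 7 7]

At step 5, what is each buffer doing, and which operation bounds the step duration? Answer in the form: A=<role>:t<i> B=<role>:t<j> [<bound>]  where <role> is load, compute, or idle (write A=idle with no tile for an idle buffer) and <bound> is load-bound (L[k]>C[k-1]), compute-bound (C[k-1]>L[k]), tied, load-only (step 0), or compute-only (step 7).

k=0 load=t0/6c comp=- wait=6 total=6
k=1 load=t1/5c comp=t0/2c wait=5 total=11
k=2 load=t2/2c comp=t1/9c wait=9 total=20
k=3 load=t3/2c comp=t2/6c wait=6 total=26
k=4 load=t4/3c comp=t3/2c wait=3 total=29
k=5 load=t5/4c comp=t4/5c wait=5 total=34
k=6 load=t6/6c comp=t5/7c wait=7 total=41
k=7 load=- comp=t6/7c wait=7 total=48

step 5: A=compute:t4 B=load:t5 [compute-bound]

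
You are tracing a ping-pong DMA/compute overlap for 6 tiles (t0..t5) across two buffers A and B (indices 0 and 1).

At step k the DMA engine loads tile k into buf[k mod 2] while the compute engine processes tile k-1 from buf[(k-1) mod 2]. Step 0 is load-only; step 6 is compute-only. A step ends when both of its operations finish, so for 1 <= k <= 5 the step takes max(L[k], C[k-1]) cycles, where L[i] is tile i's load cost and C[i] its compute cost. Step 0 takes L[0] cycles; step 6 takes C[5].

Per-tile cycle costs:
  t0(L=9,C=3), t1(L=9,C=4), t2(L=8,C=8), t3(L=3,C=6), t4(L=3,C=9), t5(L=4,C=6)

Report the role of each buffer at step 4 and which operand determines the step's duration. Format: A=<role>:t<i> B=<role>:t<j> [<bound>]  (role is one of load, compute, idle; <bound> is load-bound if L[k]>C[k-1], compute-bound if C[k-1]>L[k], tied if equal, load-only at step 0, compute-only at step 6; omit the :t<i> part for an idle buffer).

step 4: A=load:t4 B=compute:t3 [compute-bound]

[0] DMA t0→A (9c) ∥ CU idle ⇒ 9c, clock 9
[1] DMA t1→B (9c) ∥ CU A:t0 (3c) ⇒ 9c, clock 18
[2] DMA t2→A (8c) ∥ CU B:t1 (4c) ⇒ 8c, clock 26
[3] DMA t3→B (3c) ∥ CU A:t2 (8c) ⇒ 8c, clock 34
[4] DMA t4→A (3c) ∥ CU B:t3 (6c) ⇒ 6c, clock 40
[5] DMA t5→B (4c) ∥ CU A:t4 (9c) ⇒ 9c, clock 49
[6] DMA idle ∥ CU B:t5 (6c) ⇒ 6c, clock 55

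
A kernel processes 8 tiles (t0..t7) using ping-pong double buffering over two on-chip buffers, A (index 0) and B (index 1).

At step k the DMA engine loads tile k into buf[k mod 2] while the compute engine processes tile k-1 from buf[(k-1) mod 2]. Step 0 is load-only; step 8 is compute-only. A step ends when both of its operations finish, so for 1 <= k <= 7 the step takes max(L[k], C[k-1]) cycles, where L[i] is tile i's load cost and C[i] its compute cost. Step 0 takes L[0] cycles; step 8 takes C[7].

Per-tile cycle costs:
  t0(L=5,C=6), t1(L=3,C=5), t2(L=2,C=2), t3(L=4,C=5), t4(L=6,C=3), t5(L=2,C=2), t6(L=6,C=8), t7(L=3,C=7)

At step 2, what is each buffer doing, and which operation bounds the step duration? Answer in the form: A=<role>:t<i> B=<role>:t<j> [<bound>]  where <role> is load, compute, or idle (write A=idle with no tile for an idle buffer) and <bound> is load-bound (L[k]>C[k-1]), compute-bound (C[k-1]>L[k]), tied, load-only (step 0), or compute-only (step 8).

step 2: A=load:t2 B=compute:t1 [compute-bound]

step 0: L[0]=5 → dur=5, Σ=5 | A=load:t0 B=idle [load-only]
step 1: L[1]=3 C[0]=6 → dur=6, Σ=11 | A=compute:t0 B=load:t1 [compute-bound]
step 2: L[2]=2 C[1]=5 → dur=5, Σ=16 | A=load:t2 B=compute:t1 [compute-bound]
step 3: L[3]=4 C[2]=2 → dur=4, Σ=20 | A=compute:t2 B=load:t3 [load-bound]
step 4: L[4]=6 C[3]=5 → dur=6, Σ=26 | A=load:t4 B=compute:t3 [load-bound]
step 5: L[5]=2 C[4]=3 → dur=3, Σ=29 | A=compute:t4 B=load:t5 [compute-bound]
step 6: L[6]=6 C[5]=2 → dur=6, Σ=35 | A=load:t6 B=compute:t5 [load-bound]
step 7: L[7]=3 C[6]=8 → dur=8, Σ=43 | A=compute:t6 B=load:t7 [compute-bound]
step 8: C[7]=7 → dur=7, Σ=50 | A=idle B=compute:t7 [compute-only]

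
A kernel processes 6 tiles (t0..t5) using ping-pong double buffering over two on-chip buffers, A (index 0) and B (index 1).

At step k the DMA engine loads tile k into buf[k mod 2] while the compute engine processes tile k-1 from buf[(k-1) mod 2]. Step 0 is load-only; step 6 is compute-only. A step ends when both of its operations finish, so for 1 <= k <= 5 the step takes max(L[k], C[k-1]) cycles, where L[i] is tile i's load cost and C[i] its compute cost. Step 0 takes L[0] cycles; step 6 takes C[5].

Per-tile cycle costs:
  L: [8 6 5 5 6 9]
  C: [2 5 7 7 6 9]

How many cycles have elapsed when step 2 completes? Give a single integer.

end_cycle[2] = 19

step 0: L[0]=8 → dur=8, Σ=8 | A=load:t0 B=idle [load-only]
step 1: L[1]=6 C[0]=2 → dur=6, Σ=14 | A=compute:t0 B=load:t1 [load-bound]
step 2: L[2]=5 C[1]=5 → dur=5, Σ=19 | A=load:t2 B=compute:t1 [tied]
step 3: L[3]=5 C[2]=7 → dur=7, Σ=26 | A=compute:t2 B=load:t3 [compute-bound]
step 4: L[4]=6 C[3]=7 → dur=7, Σ=33 | A=load:t4 B=compute:t3 [compute-bound]
step 5: L[5]=9 C[4]=6 → dur=9, Σ=42 | A=compute:t4 B=load:t5 [load-bound]
step 6: C[5]=9 → dur=9, Σ=51 | A=idle B=compute:t5 [compute-only]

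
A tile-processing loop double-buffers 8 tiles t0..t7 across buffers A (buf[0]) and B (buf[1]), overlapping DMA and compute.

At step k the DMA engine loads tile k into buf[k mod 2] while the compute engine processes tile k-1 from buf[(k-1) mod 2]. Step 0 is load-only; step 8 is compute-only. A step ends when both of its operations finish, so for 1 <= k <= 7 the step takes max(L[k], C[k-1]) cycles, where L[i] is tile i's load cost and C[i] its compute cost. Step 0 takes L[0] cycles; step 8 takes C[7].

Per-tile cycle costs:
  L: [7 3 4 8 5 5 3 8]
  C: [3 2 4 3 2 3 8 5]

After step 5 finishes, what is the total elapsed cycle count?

end_cycle[5] = 32

k=0 load=t0/7c comp=- wait=7 total=7
k=1 load=t1/3c comp=t0/3c wait=3 total=10
k=2 load=t2/4c comp=t1/2c wait=4 total=14
k=3 load=t3/8c comp=t2/4c wait=8 total=22
k=4 load=t4/5c comp=t3/3c wait=5 total=27
k=5 load=t5/5c comp=t4/2c wait=5 total=32
k=6 load=t6/3c comp=t5/3c wait=3 total=35
k=7 load=t7/8c comp=t6/8c wait=8 total=43
k=8 load=- comp=t7/5c wait=5 total=48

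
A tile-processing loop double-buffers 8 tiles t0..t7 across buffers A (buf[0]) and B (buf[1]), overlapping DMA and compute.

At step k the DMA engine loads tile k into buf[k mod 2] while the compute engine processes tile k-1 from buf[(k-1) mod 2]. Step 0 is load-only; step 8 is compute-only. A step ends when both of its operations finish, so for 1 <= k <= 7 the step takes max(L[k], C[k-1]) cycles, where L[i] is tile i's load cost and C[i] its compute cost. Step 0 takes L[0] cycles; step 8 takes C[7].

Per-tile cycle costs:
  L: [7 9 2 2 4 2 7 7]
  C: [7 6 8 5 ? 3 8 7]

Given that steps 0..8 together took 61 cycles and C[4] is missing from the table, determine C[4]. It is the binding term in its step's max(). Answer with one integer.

step 0 | dur = L[0]=7 = 7
step 1 | dur = max(L[1]=9, C[0]=7) = 9
step 2 | dur = max(L[2]=2, C[1]=6) = 6
step 3 | dur = max(L[3]=2, C[2]=8) = 8
step 4 | dur = max(L[4]=4, C[3]=5) = 5
step 5 | dur = max(L[5]=2, C[4]=?) = C[4]  (unknown; binding)
step 6 | dur = max(L[6]=7, C[5]=3) = 7
step 7 | dur = max(L[7]=7, C[6]=8) = 8
step 8 | dur = C[7]=7 = 7
sum of known step durations = 57
dur[5] = total - known = 61 - 57 = 4
C[4] is the binding max in step 5, so C[4] = dur[5] = 4

C[4] = 4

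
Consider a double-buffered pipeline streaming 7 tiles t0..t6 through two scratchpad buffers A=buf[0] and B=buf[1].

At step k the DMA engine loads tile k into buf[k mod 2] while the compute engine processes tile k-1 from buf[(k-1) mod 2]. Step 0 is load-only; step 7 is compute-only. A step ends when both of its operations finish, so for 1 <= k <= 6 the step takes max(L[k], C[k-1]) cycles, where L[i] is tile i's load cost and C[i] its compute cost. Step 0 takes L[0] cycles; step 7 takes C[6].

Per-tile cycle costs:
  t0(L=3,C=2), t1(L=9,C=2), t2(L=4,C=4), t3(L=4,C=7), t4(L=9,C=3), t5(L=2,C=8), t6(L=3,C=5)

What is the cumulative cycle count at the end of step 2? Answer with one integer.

[0] DMA t0→A (3c) ∥ CU idle ⇒ 3c, clock 3
[1] DMA t1→B (9c) ∥ CU A:t0 (2c) ⇒ 9c, clock 12
[2] DMA t2→A (4c) ∥ CU B:t1 (2c) ⇒ 4c, clock 16
[3] DMA t3→B (4c) ∥ CU A:t2 (4c) ⇒ 4c, clock 20
[4] DMA t4→A (9c) ∥ CU B:t3 (7c) ⇒ 9c, clock 29
[5] DMA t5→B (2c) ∥ CU A:t4 (3c) ⇒ 3c, clock 32
[6] DMA t6→A (3c) ∥ CU B:t5 (8c) ⇒ 8c, clock 40
[7] DMA idle ∥ CU A:t6 (5c) ⇒ 5c, clock 45

end_cycle[2] = 16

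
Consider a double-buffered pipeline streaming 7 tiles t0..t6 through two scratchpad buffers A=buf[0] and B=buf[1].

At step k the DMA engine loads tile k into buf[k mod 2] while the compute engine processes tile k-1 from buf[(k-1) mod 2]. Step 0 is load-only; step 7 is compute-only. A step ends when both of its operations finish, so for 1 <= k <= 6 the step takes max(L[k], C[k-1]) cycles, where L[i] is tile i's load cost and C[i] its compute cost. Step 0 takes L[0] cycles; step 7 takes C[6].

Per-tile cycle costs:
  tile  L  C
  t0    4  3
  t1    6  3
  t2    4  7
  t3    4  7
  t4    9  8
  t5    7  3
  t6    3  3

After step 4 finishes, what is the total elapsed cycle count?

end_cycle[4] = 30

step 0: L[0]=4 → dur=4, Σ=4 | A=load:t0 B=idle [load-only]
step 1: L[1]=6 C[0]=3 → dur=6, Σ=10 | A=compute:t0 B=load:t1 [load-bound]
step 2: L[2]=4 C[1]=3 → dur=4, Σ=14 | A=load:t2 B=compute:t1 [load-bound]
step 3: L[3]=4 C[2]=7 → dur=7, Σ=21 | A=compute:t2 B=load:t3 [compute-bound]
step 4: L[4]=9 C[3]=7 → dur=9, Σ=30 | A=load:t4 B=compute:t3 [load-bound]
step 5: L[5]=7 C[4]=8 → dur=8, Σ=38 | A=compute:t4 B=load:t5 [compute-bound]
step 6: L[6]=3 C[5]=3 → dur=3, Σ=41 | A=load:t6 B=compute:t5 [tied]
step 7: C[6]=3 → dur=3, Σ=44 | A=compute:t6 B=idle [compute-only]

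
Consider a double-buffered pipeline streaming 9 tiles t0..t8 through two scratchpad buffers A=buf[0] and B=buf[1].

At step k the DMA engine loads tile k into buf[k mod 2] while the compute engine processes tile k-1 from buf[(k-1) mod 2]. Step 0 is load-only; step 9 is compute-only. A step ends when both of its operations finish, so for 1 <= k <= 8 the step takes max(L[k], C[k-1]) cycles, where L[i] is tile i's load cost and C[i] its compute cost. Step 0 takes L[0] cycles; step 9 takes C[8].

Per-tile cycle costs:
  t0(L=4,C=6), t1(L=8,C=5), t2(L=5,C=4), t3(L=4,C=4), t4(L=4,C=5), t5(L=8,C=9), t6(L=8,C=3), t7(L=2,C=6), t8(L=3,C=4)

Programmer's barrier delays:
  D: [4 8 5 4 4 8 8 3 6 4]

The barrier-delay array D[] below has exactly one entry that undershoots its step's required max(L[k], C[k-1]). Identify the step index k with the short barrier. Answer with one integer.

hazard at step 6

[0] required=L[0]=4=4 vs D=4 ok
[1] required=max(L[1]=8,C[0]=6)=8 vs D=8 ok
[2] required=max(L[2]=5,C[1]=5)=5 vs D=5 ok
[3] required=max(L[3]=4,C[2]=4)=4 vs D=4 ok
[4] required=max(L[4]=4,C[3]=4)=4 vs D=4 ok
[5] required=max(L[5]=8,C[4]=5)=8 vs D=8 ok
[6] required=max(L[6]=8,C[5]=9)=9 vs D=8 SHORT
[7] required=max(L[7]=2,C[6]=3)=3 vs D=3 ok
[8] required=max(L[8]=3,C[7]=6)=6 vs D=6 ok
[9] required=C[8]=4=4 vs D=4 ok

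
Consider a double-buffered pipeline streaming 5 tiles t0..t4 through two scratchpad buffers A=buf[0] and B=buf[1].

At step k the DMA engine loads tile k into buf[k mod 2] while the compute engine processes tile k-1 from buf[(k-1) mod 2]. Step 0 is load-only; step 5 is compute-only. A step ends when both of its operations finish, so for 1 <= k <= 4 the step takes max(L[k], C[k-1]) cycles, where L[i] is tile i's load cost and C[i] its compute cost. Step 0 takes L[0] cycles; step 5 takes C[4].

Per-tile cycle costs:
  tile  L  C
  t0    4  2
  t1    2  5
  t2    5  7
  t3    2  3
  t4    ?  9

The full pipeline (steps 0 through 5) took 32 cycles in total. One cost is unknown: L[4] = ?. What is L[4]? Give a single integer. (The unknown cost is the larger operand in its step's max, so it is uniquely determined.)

step 0 → dur = L[0]=4 = 4
step 1 → dur = max(L[1]=2, C[0]=2) = 2
step 2 → dur = max(L[2]=5, C[1]=5) = 5
step 3 → dur = max(L[3]=2, C[2]=7) = 7
step 4 → dur = max(L[4]=?, C[3]=3) = L[4]  (unknown; binding)
step 5 → dur = C[4]=9 = 9
sum of known step durations = 27
dur[4] = total - known = 32 - 27 = 5
L[4] is the binding max in step 4, so L[4] = dur[4] = 5

L[4] = 5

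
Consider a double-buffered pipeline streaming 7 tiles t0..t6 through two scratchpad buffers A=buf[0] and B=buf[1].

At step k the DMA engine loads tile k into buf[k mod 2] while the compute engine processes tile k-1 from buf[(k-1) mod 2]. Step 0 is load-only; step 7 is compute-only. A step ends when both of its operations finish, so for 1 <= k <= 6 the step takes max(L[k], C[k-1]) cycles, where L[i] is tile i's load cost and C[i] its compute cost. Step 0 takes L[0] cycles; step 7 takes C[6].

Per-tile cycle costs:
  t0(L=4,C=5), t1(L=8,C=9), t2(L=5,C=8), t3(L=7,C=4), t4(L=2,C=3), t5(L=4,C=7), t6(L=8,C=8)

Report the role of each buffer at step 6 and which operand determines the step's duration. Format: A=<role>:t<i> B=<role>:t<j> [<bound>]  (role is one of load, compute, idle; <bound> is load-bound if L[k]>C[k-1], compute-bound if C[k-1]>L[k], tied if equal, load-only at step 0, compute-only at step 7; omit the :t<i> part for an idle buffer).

step 6: A=load:t6 B=compute:t5 [load-bound]

step 0: L[0]=4 → dur=4, Σ=4 | A=load:t0 B=idle [load-only]
step 1: L[1]=8 C[0]=5 → dur=8, Σ=12 | A=compute:t0 B=load:t1 [load-bound]
step 2: L[2]=5 C[1]=9 → dur=9, Σ=21 | A=load:t2 B=compute:t1 [compute-bound]
step 3: L[3]=7 C[2]=8 → dur=8, Σ=29 | A=compute:t2 B=load:t3 [compute-bound]
step 4: L[4]=2 C[3]=4 → dur=4, Σ=33 | A=load:t4 B=compute:t3 [compute-bound]
step 5: L[5]=4 C[4]=3 → dur=4, Σ=37 | A=compute:t4 B=load:t5 [load-bound]
step 6: L[6]=8 C[5]=7 → dur=8, Σ=45 | A=load:t6 B=compute:t5 [load-bound]
step 7: C[6]=8 → dur=8, Σ=53 | A=compute:t6 B=idle [compute-only]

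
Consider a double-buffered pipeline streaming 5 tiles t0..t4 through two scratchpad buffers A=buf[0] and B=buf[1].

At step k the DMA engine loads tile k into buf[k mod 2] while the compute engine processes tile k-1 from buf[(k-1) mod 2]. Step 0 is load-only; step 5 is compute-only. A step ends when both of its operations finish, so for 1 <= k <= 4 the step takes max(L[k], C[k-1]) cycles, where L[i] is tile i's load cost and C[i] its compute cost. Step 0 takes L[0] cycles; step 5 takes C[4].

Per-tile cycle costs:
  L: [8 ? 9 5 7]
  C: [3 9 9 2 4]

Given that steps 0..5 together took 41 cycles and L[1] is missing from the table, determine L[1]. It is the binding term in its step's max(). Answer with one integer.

L[1] = 4

step 0 | dur = L[0]=8 = 8
step 1 | dur = max(L[1]=?, C[0]=3) = L[1]  (unknown; binding)
step 2 | dur = max(L[2]=9, C[1]=9) = 9
step 3 | dur = max(L[3]=5, C[2]=9) = 9
step 4 | dur = max(L[4]=7, C[3]=2) = 7
step 5 | dur = C[4]=4 = 4
sum of known step durations = 37
dur[1] = total - known = 41 - 37 = 4
L[1] is the binding max in step 1, so L[1] = dur[1] = 4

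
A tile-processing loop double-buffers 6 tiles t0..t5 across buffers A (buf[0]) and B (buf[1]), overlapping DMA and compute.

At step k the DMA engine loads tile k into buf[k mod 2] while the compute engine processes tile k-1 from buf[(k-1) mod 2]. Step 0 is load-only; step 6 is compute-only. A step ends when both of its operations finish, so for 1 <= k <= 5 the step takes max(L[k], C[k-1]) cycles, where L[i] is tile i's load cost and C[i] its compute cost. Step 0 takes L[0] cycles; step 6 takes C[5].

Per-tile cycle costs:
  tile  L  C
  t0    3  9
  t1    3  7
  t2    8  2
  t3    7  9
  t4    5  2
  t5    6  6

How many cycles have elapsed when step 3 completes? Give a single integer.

  0. 3=3c; end=3; A:t0 B:-
  1. max(3,9)=9c; end=12; A:t0 B:t1
  2. max(8,7)=8c; end=20; A:t2 B:t1
  3. max(7,2)=7c; end=27; A:t2 B:t3
  4. max(5,9)=9c; end=36; A:t4 B:t3
  5. max(6,2)=6c; end=42; A:t4 B:t5
  6. 6=6c; end=48; A:t4 B:t5

end_cycle[3] = 27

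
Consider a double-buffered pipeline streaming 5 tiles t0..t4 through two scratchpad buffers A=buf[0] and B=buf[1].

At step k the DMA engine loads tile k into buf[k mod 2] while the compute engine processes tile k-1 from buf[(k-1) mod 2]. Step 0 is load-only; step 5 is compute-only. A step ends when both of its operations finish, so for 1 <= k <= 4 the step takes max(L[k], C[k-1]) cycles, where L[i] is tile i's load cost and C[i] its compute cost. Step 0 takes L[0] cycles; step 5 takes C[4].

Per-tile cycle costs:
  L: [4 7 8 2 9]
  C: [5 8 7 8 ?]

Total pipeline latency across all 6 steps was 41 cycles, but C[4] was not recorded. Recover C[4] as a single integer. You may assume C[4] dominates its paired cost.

step 0 → dur = L[0]=4 = 4
step 1 → dur = max(L[1]=7, C[0]=5) = 7
step 2 → dur = max(L[2]=8, C[1]=8) = 8
step 3 → dur = max(L[3]=2, C[2]=7) = 7
step 4 → dur = max(L[4]=9, C[3]=8) = 9
step 5 → dur = C[4]=? = C[4]  (unknown; binding)
sum of known step durations = 35
dur[5] = total - known = 41 - 35 = 6
C[4] is the binding max in step 5, so C[4] = dur[5] = 6

C[4] = 6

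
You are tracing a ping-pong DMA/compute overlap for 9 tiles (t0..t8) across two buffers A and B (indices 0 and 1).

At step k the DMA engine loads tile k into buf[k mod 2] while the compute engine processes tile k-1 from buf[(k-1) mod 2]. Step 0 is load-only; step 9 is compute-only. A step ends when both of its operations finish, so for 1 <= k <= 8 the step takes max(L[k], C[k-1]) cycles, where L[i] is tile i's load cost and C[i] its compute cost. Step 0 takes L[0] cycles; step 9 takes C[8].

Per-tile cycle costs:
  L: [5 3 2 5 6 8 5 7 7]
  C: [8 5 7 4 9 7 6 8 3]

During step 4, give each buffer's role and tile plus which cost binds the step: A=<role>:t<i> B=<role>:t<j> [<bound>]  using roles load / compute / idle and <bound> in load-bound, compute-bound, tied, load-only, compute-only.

step 4: A=load:t4 B=compute:t3 [load-bound]

step 0: L[0]=5 → dur=5, Σ=5 | A=load:t0 B=idle [load-only]
step 1: L[1]=3 C[0]=8 → dur=8, Σ=13 | A=compute:t0 B=load:t1 [compute-bound]
step 2: L[2]=2 C[1]=5 → dur=5, Σ=18 | A=load:t2 B=compute:t1 [compute-bound]
step 3: L[3]=5 C[2]=7 → dur=7, Σ=25 | A=compute:t2 B=load:t3 [compute-bound]
step 4: L[4]=6 C[3]=4 → dur=6, Σ=31 | A=load:t4 B=compute:t3 [load-bound]
step 5: L[5]=8 C[4]=9 → dur=9, Σ=40 | A=compute:t4 B=load:t5 [compute-bound]
step 6: L[6]=5 C[5]=7 → dur=7, Σ=47 | A=load:t6 B=compute:t5 [compute-bound]
step 7: L[7]=7 C[6]=6 → dur=7, Σ=54 | A=compute:t6 B=load:t7 [load-bound]
step 8: L[8]=7 C[7]=8 → dur=8, Σ=62 | A=load:t8 B=compute:t7 [compute-bound]
step 9: C[8]=3 → dur=3, Σ=65 | A=compute:t8 B=idle [compute-only]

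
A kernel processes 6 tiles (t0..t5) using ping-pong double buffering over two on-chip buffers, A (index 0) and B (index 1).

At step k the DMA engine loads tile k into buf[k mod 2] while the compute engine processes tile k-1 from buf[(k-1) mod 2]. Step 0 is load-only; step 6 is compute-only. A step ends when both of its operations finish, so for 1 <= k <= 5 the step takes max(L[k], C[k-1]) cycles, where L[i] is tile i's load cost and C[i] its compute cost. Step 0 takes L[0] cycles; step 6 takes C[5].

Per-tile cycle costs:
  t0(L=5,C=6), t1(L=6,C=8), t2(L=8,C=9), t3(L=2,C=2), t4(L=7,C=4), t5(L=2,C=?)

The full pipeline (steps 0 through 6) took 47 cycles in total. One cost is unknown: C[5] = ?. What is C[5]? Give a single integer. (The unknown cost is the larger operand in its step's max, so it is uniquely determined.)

step 0: dur = L[0]=5 = 5
step 1: dur = max(L[1]=6, C[0]=6) = 6
step 2: dur = max(L[2]=8, C[1]=8) = 8
step 3: dur = max(L[3]=2, C[2]=9) = 9
step 4: dur = max(L[4]=7, C[3]=2) = 7
step 5: dur = max(L[5]=2, C[4]=4) = 4
step 6: dur = C[5]=? = C[5]  (unknown; binding)
sum of known step durations = 39
dur[6] = total - known = 47 - 39 = 8
C[5] is the binding max in step 6, so C[5] = dur[6] = 8

C[5] = 8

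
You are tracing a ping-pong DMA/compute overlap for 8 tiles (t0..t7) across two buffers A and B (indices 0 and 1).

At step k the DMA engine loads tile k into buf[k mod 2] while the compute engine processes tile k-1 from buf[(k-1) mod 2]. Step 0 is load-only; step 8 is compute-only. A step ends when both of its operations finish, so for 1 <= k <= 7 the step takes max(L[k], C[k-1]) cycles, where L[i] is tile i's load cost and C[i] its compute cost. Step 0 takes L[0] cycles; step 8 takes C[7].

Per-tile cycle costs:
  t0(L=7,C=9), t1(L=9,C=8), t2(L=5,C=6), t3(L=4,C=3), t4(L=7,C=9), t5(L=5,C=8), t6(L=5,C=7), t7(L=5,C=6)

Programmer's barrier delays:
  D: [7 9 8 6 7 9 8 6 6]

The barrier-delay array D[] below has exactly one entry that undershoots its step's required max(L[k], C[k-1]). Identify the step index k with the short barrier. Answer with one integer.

hazard at step 7

k=0 barrier L[0]=7→7c, D[0]=7 ok
k=1 barrier max(L[1]=9,C[0]=9)→9c, D[1]=9 ok
k=2 barrier max(L[2]=5,C[1]=8)→8c, D[2]=8 ok
k=3 barrier max(L[3]=4,C[2]=6)→6c, D[3]=6 ok
k=4 barrier max(L[4]=7,C[3]=3)→7c, D[4]=7 ok
k=5 barrier max(L[5]=5,C[4]=9)→9c, D[5]=9 ok
k=6 barrier max(L[6]=5,C[5]=8)→8c, D[6]=8 ok
k=7 barrier max(L[7]=5,C[6]=7)→7c, D[7]=6 SHORT
k=8 barrier C[7]=6→6c, D[8]=6 ok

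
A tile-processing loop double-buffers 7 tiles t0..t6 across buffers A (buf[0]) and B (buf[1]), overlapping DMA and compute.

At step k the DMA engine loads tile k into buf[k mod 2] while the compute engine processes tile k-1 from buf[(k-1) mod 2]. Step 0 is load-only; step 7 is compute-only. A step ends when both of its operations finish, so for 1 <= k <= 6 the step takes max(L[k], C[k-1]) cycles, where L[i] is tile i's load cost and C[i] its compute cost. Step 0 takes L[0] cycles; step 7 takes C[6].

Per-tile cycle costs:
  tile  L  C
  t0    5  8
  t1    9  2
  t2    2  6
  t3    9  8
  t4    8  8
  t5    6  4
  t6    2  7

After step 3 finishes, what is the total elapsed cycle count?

step 0: L[0]=5 → dur=5, Σ=5 | A=load:t0 B=idle [load-only]
step 1: L[1]=9 C[0]=8 → dur=9, Σ=14 | A=compute:t0 B=load:t1 [load-bound]
step 2: L[2]=2 C[1]=2 → dur=2, Σ=16 | A=load:t2 B=compute:t1 [tied]
step 3: L[3]=9 C[2]=6 → dur=9, Σ=25 | A=compute:t2 B=load:t3 [load-bound]
step 4: L[4]=8 C[3]=8 → dur=8, Σ=33 | A=load:t4 B=compute:t3 [tied]
step 5: L[5]=6 C[4]=8 → dur=8, Σ=41 | A=compute:t4 B=load:t5 [compute-bound]
step 6: L[6]=2 C[5]=4 → dur=4, Σ=45 | A=load:t6 B=compute:t5 [compute-bound]
step 7: C[6]=7 → dur=7, Σ=52 | A=compute:t6 B=idle [compute-only]

end_cycle[3] = 25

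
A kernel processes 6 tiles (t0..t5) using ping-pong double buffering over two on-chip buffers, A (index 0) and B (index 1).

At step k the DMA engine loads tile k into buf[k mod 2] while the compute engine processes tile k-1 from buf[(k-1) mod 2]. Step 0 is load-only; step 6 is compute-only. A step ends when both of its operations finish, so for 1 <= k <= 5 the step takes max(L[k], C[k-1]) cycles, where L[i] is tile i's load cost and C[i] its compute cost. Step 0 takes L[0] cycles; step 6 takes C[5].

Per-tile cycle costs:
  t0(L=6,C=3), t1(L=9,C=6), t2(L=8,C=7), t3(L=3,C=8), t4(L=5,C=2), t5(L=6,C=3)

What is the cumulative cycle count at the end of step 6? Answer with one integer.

[0] DMA t0→A (6c) ∥ CU idle ⇒ 6c, clock 6
[1] DMA t1→B (9c) ∥ CU A:t0 (3c) ⇒ 9c, clock 15
[2] DMA t2→A (8c) ∥ CU B:t1 (6c) ⇒ 8c, clock 23
[3] DMA t3→B (3c) ∥ CU A:t2 (7c) ⇒ 7c, clock 30
[4] DMA t4→A (5c) ∥ CU B:t3 (8c) ⇒ 8c, clock 38
[5] DMA t5→B (6c) ∥ CU A:t4 (2c) ⇒ 6c, clock 44
[6] DMA idle ∥ CU B:t5 (3c) ⇒ 3c, clock 47

end_cycle[6] = 47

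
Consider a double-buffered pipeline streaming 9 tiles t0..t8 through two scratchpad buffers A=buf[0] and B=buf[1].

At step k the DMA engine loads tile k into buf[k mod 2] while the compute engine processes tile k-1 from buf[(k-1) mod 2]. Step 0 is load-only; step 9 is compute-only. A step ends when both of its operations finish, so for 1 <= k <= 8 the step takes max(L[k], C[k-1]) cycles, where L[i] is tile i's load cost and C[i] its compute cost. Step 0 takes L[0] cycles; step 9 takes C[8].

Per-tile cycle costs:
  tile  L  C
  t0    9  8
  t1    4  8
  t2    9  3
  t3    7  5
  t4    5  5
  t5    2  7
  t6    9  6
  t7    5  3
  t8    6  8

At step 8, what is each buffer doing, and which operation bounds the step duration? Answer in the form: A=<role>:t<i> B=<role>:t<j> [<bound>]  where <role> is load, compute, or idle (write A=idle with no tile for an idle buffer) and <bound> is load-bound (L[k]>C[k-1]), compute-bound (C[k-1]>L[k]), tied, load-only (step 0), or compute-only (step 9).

step 8: A=load:t8 B=compute:t7 [load-bound]

[0] DMA t0→A (9c) ∥ CU idle ⇒ 9c, clock 9
[1] DMA t1→B (4c) ∥ CU A:t0 (8c) ⇒ 8c, clock 17
[2] DMA t2→A (9c) ∥ CU B:t1 (8c) ⇒ 9c, clock 26
[3] DMA t3→B (7c) ∥ CU A:t2 (3c) ⇒ 7c, clock 33
[4] DMA t4→A (5c) ∥ CU B:t3 (5c) ⇒ 5c, clock 38
[5] DMA t5→B (2c) ∥ CU A:t4 (5c) ⇒ 5c, clock 43
[6] DMA t6→A (9c) ∥ CU B:t5 (7c) ⇒ 9c, clock 52
[7] DMA t7→B (5c) ∥ CU A:t6 (6c) ⇒ 6c, clock 58
[8] DMA t8→A (6c) ∥ CU B:t7 (3c) ⇒ 6c, clock 64
[9] DMA idle ∥ CU A:t8 (8c) ⇒ 8c, clock 72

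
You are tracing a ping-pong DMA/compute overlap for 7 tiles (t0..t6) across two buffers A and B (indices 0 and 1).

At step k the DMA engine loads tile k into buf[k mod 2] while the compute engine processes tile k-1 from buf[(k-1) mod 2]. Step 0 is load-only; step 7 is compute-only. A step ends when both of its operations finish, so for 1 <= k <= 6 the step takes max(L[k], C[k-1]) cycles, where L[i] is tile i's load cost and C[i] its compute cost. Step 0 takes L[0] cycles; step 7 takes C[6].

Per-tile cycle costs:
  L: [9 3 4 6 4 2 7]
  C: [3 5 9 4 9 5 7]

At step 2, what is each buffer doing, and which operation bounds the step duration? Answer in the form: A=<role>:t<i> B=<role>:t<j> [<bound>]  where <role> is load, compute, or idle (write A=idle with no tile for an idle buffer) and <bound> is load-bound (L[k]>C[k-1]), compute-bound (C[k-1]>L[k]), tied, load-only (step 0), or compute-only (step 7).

k=0 load=t0/9c comp=- wait=9 total=9
k=1 load=t1/3c comp=t0/3c wait=3 total=12
k=2 load=t2/4c comp=t1/5c wait=5 total=17
k=3 load=t3/6c comp=t2/9c wait=9 total=26
k=4 load=t4/4c comp=t3/4c wait=4 total=30
k=5 load=t5/2c comp=t4/9c wait=9 total=39
k=6 load=t6/7c comp=t5/5c wait=7 total=46
k=7 load=- comp=t6/7c wait=7 total=53

step 2: A=load:t2 B=compute:t1 [compute-bound]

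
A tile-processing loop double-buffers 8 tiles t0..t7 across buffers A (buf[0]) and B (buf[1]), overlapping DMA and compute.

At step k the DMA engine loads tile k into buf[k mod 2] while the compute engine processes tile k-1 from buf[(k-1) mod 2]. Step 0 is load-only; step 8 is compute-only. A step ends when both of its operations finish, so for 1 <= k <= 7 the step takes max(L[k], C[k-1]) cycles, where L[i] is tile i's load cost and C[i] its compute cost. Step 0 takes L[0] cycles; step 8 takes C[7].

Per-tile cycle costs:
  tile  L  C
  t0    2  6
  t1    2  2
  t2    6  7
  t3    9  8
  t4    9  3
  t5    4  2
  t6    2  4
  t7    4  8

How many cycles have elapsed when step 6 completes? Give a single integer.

step 0: L[0]=2 → dur=2, Σ=2 | A=load:t0 B=idle [load-only]
step 1: L[1]=2 C[0]=6 → dur=6, Σ=8 | A=compute:t0 B=load:t1 [compute-bound]
step 2: L[2]=6 C[1]=2 → dur=6, Σ=14 | A=load:t2 B=compute:t1 [load-bound]
step 3: L[3]=9 C[2]=7 → dur=9, Σ=23 | A=compute:t2 B=load:t3 [load-bound]
step 4: L[4]=9 C[3]=8 → dur=9, Σ=32 | A=load:t4 B=compute:t3 [load-bound]
step 5: L[5]=4 C[4]=3 → dur=4, Σ=36 | A=compute:t4 B=load:t5 [load-bound]
step 6: L[6]=2 C[5]=2 → dur=2, Σ=38 | A=load:t6 B=compute:t5 [tied]
step 7: L[7]=4 C[6]=4 → dur=4, Σ=42 | A=compute:t6 B=load:t7 [tied]
step 8: C[7]=8 → dur=8, Σ=50 | A=idle B=compute:t7 [compute-only]

end_cycle[6] = 38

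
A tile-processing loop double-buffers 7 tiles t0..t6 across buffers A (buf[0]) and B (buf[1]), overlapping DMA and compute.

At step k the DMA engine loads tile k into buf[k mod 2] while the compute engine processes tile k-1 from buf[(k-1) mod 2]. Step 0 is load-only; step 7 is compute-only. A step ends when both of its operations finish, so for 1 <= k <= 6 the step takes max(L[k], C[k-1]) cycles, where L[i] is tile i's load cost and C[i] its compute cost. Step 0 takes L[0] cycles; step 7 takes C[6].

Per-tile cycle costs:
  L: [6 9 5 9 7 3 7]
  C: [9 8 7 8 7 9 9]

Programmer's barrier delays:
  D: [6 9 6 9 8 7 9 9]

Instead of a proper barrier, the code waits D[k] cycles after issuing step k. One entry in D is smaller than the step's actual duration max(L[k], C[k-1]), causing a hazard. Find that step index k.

hazard at step 2

step 0: need L[0]=6 = 6; D[0]=6 ok
step 1: need max(L[1]=9,C[0]=9) = 9; D[1]=9 ok
step 2: need max(L[2]=5,C[1]=8) = 8; D[2]=6 SHORT
step 3: need max(L[3]=9,C[2]=7) = 9; D[3]=9 ok
step 4: need max(L[4]=7,C[3]=8) = 8; D[4]=8 ok
step 5: need max(L[5]=3,C[4]=7) = 7; D[5]=7 ok
step 6: need max(L[6]=7,C[5]=9) = 9; D[6]=9 ok
step 7: need C[6]=9 = 9; D[7]=9 ok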